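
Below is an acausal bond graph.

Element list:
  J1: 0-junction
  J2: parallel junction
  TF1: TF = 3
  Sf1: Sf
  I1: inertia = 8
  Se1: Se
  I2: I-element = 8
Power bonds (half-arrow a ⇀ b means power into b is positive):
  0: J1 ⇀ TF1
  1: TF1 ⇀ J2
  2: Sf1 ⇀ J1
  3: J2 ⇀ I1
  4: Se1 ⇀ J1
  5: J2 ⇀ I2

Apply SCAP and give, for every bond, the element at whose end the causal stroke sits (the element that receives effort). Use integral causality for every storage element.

β0 →TF1
β1 →J2
β2 →Sf1
β3 →I1
β4 →J1
β5 →I2

b2 stroke→Sf1  (Sf1 (Sf) sets flow on bond)
b4 stroke→J1  (Se1 (Se) sets effort on bond)
b0 stroke→TF1  (0-jn J1 has e-setter on 4)
b1 stroke→J2  (TF TF1: opposite of bond 0)
b3 stroke→I1  (J2 effort already set via bond 1)
b5 stroke→I2  (J2: bond 1 brought effort, rest push out)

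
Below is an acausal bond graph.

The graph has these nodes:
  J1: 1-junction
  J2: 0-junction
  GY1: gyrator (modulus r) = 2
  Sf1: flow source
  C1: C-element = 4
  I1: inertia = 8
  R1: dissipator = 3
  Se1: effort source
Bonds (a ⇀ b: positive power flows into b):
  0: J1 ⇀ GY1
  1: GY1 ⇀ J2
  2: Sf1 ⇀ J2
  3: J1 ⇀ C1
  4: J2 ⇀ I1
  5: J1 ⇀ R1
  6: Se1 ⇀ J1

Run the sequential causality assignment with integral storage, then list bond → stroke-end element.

b0 stroke→J1
b1 stroke→J2
b2 stroke→Sf1
b3 stroke→J1
b4 stroke→I1
b5 stroke→R1
b6 stroke→J1

#2 stroke→Sf1  (Sf1 (Sf) sets flow on bond)
#6 stroke→J1  (Se1: effort source, stroke at far end)
#3 stroke→J1  (C1 integral (e out))
#4 stroke→I1  (prefer integral on I1)
#1 stroke→J2  (J2: last free bond brings effort in)
#0 stroke→J1  (GY1 both-in/both-out from 1)
#5 stroke→R1  (closing 1-jn rule on J1)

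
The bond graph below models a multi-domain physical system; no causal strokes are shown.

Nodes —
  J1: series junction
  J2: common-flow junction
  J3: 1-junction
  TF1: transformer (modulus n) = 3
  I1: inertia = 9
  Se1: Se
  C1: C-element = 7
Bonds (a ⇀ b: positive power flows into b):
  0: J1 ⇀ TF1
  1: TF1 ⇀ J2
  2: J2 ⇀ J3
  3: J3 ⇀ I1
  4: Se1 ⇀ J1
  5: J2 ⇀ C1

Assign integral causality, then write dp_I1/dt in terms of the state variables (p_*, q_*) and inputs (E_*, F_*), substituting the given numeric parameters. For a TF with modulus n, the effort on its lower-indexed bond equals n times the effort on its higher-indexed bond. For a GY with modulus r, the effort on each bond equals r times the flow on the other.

bond 4 stroke→J1  (source Se1 imposes e)
bond 0 stroke→TF1  (closing 1-jn rule on J1)
bond 1 stroke→J2  (TF TF1: opposite of bond 0)
bond 3 stroke→I1  (I1: I, integral causality)
bond 2 stroke→J3  (common-f at J3 fixed by 3)
bond 5 stroke→J2  (common-f at J2 fixed by 2)

dp_I1/dt = E_Se1/3 - q_C1/7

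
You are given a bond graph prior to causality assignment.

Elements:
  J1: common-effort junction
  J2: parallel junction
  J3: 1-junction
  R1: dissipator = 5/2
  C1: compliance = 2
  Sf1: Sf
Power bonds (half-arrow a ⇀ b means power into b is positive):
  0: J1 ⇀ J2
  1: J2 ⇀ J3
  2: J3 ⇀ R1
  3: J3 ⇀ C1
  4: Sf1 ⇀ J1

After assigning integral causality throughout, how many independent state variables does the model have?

β4 →Sf1  (Sf1 fixes flow; stroke at Sf1)
β0 →J1  (J1: last free bond brings effort in)
β1 →J2  (closing 0-jn rule on J2)
β2 →J3  (J3: bond 1 brought flow, rest push out)
β3 →J3  (1-jn J3 has f-setter on 1)

1  (C1 all integral)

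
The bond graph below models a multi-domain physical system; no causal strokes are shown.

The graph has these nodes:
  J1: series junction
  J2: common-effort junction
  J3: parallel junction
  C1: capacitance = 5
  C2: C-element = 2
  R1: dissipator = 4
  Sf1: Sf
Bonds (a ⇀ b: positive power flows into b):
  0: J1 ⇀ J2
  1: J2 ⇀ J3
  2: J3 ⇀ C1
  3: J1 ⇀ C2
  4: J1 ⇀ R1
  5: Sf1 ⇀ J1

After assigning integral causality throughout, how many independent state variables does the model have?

bond 5 stroke→Sf1  (Sf1 fixes flow; stroke at Sf1)
bond 0 stroke→J1  (J1: bond 5 brought flow, rest push out)
bond 3 stroke→J1  (J1: bond 5 brought flow, rest push out)
bond 4 stroke→J1  (1-jn J1 has f-setter on 5)
bond 1 stroke→J2  (J2: last free bond brings effort in)
bond 2 stroke→J3  (J3: last free bond brings effort in)

2  (C1, C2 all integral)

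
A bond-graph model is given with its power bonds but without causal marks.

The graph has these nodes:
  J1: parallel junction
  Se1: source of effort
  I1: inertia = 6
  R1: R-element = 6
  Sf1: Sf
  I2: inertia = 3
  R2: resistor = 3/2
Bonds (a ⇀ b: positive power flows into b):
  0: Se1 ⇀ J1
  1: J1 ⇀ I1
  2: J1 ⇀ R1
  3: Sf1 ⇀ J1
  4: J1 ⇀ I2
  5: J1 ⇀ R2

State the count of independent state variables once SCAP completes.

β0 stroke→J1  (source Se1 imposes e)
β3 stroke→Sf1  (Sf1 fixes flow; stroke at Sf1)
β1 stroke→I1  (J1: bond 0 brought effort, rest push out)
β2 stroke→R1  (0-jn J1 has e-setter on 0)
β4 stroke→I2  (0-jn J1 has e-setter on 0)
β5 stroke→R2  (J1 effort already set via bond 0)

2  (I1, I2 all integral)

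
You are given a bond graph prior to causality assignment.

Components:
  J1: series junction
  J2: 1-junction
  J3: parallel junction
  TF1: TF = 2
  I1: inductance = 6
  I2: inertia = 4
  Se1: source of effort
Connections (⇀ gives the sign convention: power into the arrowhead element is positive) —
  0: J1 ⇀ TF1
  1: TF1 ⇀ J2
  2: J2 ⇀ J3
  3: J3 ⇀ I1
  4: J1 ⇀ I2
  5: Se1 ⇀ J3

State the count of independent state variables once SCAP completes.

2  (I1, I2 all integral)

#5 stroke→J3  (Se1 fixes effort; stroke away)
#2 stroke→J2  (J3 effort already set via bond 5)
#3 stroke→I1  (J3: bond 5 brought effort, rest push out)
#1 stroke→TF1  (J2: last free bond brings flow in)
#0 stroke→J1  (through TF1, causality passes straight; one stroke at TF1)
#4 stroke→I2  (closing 1-jn rule on J1)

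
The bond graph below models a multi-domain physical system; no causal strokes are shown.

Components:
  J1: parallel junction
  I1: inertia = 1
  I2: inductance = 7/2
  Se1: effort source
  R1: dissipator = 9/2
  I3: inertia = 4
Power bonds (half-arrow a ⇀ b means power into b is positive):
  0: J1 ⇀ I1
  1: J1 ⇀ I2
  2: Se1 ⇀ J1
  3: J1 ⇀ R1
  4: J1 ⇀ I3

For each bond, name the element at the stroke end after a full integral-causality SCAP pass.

β2 stroke→J1  (Se1 (Se) sets effort on bond)
β0 stroke→I1  (J1: bond 2 brought effort, rest push out)
β1 stroke→I2  (common-e at J1 fixed by 2)
β3 stroke→R1  (common-e at J1 fixed by 2)
β4 stroke→I3  (J1 effort already set via bond 2)

β0 |I1
β1 |I2
β2 |J1
β3 |R1
β4 |I3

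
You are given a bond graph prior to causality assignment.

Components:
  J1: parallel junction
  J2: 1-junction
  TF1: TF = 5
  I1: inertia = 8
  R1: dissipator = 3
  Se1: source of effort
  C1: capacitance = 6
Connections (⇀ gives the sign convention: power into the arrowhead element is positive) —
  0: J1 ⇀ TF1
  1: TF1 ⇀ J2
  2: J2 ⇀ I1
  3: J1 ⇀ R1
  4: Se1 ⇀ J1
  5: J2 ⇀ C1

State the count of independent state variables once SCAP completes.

bond 4 stroke→J1  (Se1: effort source, stroke at far end)
bond 0 stroke→TF1  (0-jn J1 has e-setter on 4)
bond 3 stroke→R1  (J1: bond 4 brought effort, rest push out)
bond 1 stroke→J2  (through TF1, causality passes straight; one stroke at TF1)
bond 2 stroke→I1  (prefer integral on I1)
bond 5 stroke→J2  (1-jn J2 has f-setter on 2)

2  (C1, I1 all integral)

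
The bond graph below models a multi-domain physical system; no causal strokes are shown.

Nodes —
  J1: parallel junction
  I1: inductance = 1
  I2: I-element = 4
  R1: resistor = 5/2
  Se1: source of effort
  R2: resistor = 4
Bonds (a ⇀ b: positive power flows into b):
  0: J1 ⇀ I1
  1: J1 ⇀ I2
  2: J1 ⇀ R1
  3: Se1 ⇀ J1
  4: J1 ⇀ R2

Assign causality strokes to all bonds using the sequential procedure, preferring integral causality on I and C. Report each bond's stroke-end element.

bond 3 |J1  (Se1 fixes effort; stroke away)
bond 0 |I1  (J1 effort already set via bond 3)
bond 1 |I2  (J1: bond 3 brought effort, rest push out)
bond 2 |R1  (common-e at J1 fixed by 3)
bond 4 |R2  (J1: bond 3 brought effort, rest push out)

β0 stroke→I1
β1 stroke→I2
β2 stroke→R1
β3 stroke→J1
β4 stroke→R2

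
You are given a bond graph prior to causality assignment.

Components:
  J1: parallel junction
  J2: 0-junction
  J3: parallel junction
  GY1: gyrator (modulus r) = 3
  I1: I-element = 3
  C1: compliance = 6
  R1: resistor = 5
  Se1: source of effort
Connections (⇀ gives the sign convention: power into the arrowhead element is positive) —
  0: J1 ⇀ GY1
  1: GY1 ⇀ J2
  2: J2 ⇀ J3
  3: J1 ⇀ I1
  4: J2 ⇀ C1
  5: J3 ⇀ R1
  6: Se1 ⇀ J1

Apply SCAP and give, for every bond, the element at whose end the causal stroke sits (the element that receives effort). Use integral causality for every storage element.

b6 →J1  (source Se1 imposes e)
b0 →GY1  (J1 effort already set via bond 6)
b3 →I1  (J1 effort already set via bond 6)
b1 →GY1  (through GY1, causality inverts; strokes same side of GY1)
b4 →J2  (C1 integral (e out))
b2 →J3  (J2: bond 4 brought effort, rest push out)
b5 →R1  (J3 effort already set via bond 2)

#0 stroke→GY1
#1 stroke→GY1
#2 stroke→J3
#3 stroke→I1
#4 stroke→J2
#5 stroke→R1
#6 stroke→J1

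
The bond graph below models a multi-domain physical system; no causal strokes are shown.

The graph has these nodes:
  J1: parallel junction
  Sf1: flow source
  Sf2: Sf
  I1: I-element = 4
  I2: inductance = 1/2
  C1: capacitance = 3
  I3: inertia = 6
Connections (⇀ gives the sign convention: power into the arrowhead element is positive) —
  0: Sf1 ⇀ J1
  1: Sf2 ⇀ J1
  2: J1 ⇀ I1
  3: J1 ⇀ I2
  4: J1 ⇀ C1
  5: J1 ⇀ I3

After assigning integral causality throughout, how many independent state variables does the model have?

β0 stroke at Sf1  (source Sf1 imposes f)
β1 stroke at Sf2  (Sf2 (Sf) sets flow on bond)
β2 stroke at I1  (prefer integral on I1)
β3 stroke at I2  (I2: I, integral causality)
β4 stroke at J1  (C1 integral (e out))
β5 stroke at I3  (0-jn J1 has e-setter on 4)

4  (C1, I1, I2, I3 all integral)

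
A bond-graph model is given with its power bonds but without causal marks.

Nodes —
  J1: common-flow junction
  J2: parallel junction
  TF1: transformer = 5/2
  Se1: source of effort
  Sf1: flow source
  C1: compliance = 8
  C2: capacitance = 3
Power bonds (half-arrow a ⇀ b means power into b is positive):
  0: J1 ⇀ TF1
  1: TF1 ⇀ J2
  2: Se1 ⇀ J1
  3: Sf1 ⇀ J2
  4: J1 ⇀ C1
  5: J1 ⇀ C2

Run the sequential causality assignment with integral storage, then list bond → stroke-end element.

β2 stroke→J1  (Se1: effort source, stroke at far end)
β3 stroke→Sf1  (Sf1: flow source, stroke at near end)
β1 stroke→J2  (only one effort-in slot at J2)
β0 stroke→TF1  (TF TF1: opposite of bond 1)
β4 stroke→J1  (J1 flow already set via bond 0)
β5 stroke→J1  (1-jn J1 has f-setter on 0)

bond 0 →TF1
bond 1 →J2
bond 2 →J1
bond 3 →Sf1
bond 4 →J1
bond 5 →J1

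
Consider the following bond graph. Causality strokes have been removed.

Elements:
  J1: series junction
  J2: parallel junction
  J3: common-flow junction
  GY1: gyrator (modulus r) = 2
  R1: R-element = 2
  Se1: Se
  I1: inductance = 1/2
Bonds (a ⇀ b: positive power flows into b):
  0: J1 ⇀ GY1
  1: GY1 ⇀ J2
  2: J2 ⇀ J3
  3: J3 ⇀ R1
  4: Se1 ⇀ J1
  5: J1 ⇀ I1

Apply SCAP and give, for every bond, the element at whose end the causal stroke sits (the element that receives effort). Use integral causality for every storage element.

#4 |J1  (Se1: effort source, stroke at far end)
#5 |I1  (I1 outputs flow p/I1)
#0 |J1  (J1: bond 5 brought flow, rest push out)
#1 |J2  (through GY1, causality inverts; strokes same side of GY1)
#2 |J3  (J2: bond 1 brought effort, rest push out)
#3 |R1  (J3: last free bond brings flow in)

b0 stroke at J1
b1 stroke at J2
b2 stroke at J3
b3 stroke at R1
b4 stroke at J1
b5 stroke at I1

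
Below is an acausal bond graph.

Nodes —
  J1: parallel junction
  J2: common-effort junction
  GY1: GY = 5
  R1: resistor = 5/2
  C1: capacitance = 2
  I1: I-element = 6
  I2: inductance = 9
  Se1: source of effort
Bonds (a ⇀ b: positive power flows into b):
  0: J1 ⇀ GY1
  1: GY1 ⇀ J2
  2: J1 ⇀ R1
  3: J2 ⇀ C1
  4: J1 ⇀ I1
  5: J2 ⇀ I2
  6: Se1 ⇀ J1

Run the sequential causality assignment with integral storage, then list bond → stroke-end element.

b6 stroke at J1  (Se1 (Se) sets effort on bond)
b0 stroke at GY1  (J1 effort already set via bond 6)
b2 stroke at R1  (J1: bond 6 brought effort, rest push out)
b4 stroke at I1  (common-e at J1 fixed by 6)
b1 stroke at GY1  (GY GY1: same side as bond 0)
b3 stroke at J2  (prefer integral on C1)
b5 stroke at I2  (J2 effort already set via bond 3)

b0 stroke→GY1
b1 stroke→GY1
b2 stroke→R1
b3 stroke→J2
b4 stroke→I1
b5 stroke→I2
b6 stroke→J1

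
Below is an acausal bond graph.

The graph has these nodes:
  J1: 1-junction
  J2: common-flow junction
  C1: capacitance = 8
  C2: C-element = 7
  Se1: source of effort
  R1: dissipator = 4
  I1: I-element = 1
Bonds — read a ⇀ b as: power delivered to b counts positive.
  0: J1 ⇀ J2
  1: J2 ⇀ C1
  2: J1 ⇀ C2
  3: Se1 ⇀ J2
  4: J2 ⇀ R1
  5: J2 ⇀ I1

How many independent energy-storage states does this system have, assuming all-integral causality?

β3 stroke at J2  (source Se1 imposes e)
β1 stroke at J2  (C1 integral (e out))
β2 stroke at J1  (C2 outputs effort q/C2)
β0 stroke at J2  (J1: last free bond brings flow in)
β5 stroke at I1  (I1: I, integral causality)
β4 stroke at J2  (common-f at J2 fixed by 5)

3  (C1, C2, I1 all integral)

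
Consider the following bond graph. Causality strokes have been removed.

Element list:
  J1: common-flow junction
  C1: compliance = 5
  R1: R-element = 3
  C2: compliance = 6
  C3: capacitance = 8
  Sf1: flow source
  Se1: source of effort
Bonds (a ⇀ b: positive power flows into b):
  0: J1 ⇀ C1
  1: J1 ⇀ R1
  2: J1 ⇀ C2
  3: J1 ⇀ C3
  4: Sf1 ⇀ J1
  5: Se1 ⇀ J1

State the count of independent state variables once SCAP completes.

3  (C1, C2, C3 all integral)

b4 stroke→Sf1  (Sf1 fixes flow; stroke at Sf1)
b5 stroke→J1  (Se1 fixes effort; stroke away)
b0 stroke→J1  (common-f at J1 fixed by 4)
b1 stroke→J1  (common-f at J1 fixed by 4)
b2 stroke→J1  (J1 flow already set via bond 4)
b3 stroke→J1  (1-jn J1 has f-setter on 4)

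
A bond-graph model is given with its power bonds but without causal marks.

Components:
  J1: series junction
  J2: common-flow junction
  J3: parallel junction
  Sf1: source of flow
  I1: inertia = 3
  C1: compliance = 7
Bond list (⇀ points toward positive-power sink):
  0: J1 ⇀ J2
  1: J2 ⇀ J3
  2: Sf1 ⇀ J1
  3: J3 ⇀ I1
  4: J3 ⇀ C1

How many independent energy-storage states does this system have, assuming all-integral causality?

#2 |Sf1  (Sf1 fixes flow; stroke at Sf1)
#0 |J1  (1-jn J1 has f-setter on 2)
#1 |J2  (common-f at J2 fixed by 0)
#3 |I1  (I1 integral (f out))
#4 |J3  (only one effort-in slot at J3)

2  (C1, I1 all integral)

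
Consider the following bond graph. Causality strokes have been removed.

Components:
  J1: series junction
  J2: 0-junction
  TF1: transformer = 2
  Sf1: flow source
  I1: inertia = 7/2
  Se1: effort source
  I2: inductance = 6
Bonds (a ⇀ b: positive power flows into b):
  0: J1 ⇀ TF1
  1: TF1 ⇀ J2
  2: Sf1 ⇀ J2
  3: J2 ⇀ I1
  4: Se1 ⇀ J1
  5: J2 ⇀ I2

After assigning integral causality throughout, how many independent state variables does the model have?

2  (I1, I2 all integral)

b2 →Sf1  (Sf1: flow source, stroke at near end)
b4 →J1  (Se1: effort source, stroke at far end)
b0 →TF1  (J1 needs exactly one f-in)
b1 →J2  (TF1: transformer flips bond 0)
b3 →I1  (J2: bond 1 brought effort, rest push out)
b5 →I2  (common-e at J2 fixed by 1)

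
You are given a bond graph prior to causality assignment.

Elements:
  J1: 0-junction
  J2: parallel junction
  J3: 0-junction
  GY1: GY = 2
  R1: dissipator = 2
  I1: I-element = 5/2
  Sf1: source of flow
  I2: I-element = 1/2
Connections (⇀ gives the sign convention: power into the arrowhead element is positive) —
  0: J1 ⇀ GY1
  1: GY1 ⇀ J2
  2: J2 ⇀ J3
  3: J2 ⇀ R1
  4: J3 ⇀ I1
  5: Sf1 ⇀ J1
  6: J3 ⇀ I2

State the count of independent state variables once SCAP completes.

b5 |Sf1  (Sf1: flow source, stroke at near end)
b0 |J1  (closing 0-jn rule on J1)
b1 |J2  (through GY1, causality inverts; strokes same side of GY1)
b2 |J3  (common-e at J2 fixed by 1)
b3 |R1  (J2: bond 1 brought effort, rest push out)
b4 |I1  (0-jn J3 has e-setter on 2)
b6 |I2  (J3: bond 2 brought effort, rest push out)

2  (I1, I2 all integral)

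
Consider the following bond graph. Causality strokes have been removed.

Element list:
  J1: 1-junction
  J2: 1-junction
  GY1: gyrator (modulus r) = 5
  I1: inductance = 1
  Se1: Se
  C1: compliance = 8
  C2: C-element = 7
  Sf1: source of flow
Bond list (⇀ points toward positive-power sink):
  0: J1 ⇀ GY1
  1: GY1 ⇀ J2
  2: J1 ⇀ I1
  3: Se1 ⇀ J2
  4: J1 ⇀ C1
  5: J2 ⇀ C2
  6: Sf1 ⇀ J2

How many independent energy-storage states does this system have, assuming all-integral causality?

3  (C1, C2, I1 all integral)

b3 →J2  (Se1 fixes effort; stroke away)
b6 →Sf1  (Sf1: flow source, stroke at near end)
b1 →J2  (common-f at J2 fixed by 6)
b5 →J2  (1-jn J2 has f-setter on 6)
b0 →J1  (through GY1, causality inverts; strokes same side of GY1)
b2 →I1  (prefer integral on I1)
b4 →J1  (1-jn J1 has f-setter on 2)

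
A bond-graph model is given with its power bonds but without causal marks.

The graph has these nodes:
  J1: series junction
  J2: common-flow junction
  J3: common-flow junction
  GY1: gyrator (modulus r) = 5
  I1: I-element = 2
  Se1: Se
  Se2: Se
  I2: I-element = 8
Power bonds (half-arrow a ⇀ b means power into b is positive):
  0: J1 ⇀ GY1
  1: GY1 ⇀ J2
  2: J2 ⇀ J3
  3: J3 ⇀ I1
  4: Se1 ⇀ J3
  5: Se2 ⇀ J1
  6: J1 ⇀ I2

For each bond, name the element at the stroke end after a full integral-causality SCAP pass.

bond 4 stroke→J3  (Se1 fixes effort; stroke away)
bond 5 stroke→J1  (Se2 (Se) sets effort on bond)
bond 3 stroke→I1  (prefer integral on I1)
bond 2 stroke→J3  (J3 flow already set via bond 3)
bond 1 stroke→J2  (common-f at J2 fixed by 2)
bond 0 stroke→J1  (GY GY1: same side as bond 1)
bond 6 stroke→I2  (J1: last free bond brings flow in)

#0 stroke at J1
#1 stroke at J2
#2 stroke at J3
#3 stroke at I1
#4 stroke at J3
#5 stroke at J1
#6 stroke at I2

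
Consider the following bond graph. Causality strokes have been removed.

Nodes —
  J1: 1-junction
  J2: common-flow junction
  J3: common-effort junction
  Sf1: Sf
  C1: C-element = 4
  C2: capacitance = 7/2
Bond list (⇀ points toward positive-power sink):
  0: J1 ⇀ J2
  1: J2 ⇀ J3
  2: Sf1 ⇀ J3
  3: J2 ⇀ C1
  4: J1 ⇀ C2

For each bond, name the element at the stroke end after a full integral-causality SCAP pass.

#2 stroke at Sf1  (Sf1: flow source, stroke at near end)
#1 stroke at J3  (J3: last free bond brings effort in)
#0 stroke at J2  (common-f at J2 fixed by 1)
#3 stroke at J2  (common-f at J2 fixed by 1)
#4 stroke at J1  (J1 flow already set via bond 0)

#0 →J2
#1 →J3
#2 →Sf1
#3 →J2
#4 →J1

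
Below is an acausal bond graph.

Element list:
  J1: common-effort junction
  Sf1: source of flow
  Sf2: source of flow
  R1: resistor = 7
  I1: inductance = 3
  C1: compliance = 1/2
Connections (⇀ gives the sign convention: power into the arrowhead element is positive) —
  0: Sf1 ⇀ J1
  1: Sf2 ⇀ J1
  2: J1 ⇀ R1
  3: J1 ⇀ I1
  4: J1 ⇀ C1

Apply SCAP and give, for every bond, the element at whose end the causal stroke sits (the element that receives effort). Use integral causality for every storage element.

#0 →Sf1  (Sf1 (Sf) sets flow on bond)
#1 →Sf2  (source Sf2 imposes f)
#3 →I1  (prefer integral on I1)
#4 →J1  (C1 integral (e out))
#2 →R1  (common-e at J1 fixed by 4)

β0 →Sf1
β1 →Sf2
β2 →R1
β3 →I1
β4 →J1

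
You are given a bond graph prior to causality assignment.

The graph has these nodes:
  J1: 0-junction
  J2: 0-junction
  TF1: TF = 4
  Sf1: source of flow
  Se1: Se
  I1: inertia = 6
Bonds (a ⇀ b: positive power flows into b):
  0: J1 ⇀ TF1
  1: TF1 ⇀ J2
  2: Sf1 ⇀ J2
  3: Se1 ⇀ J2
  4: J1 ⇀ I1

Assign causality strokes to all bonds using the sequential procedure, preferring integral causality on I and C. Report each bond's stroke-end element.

β2 |Sf1  (Sf1 fixes flow; stroke at Sf1)
β3 |J2  (Se1 fixes effort; stroke away)
β1 |TF1  (J2 effort already set via bond 3)
β0 |J1  (TF1: transformer flips bond 1)
β4 |I1  (J1: bond 0 brought effort, rest push out)

β0 →J1
β1 →TF1
β2 →Sf1
β3 →J2
β4 →I1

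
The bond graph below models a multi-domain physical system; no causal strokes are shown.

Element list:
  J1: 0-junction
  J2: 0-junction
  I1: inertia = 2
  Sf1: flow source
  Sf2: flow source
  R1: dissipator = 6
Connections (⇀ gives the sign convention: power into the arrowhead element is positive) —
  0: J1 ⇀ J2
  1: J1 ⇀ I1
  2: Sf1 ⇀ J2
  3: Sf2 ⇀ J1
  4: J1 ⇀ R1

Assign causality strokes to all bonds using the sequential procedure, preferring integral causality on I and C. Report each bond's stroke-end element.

#2 →Sf1  (Sf1: flow source, stroke at near end)
#3 →Sf2  (Sf2: flow source, stroke at near end)
#0 →J2  (only one effort-in slot at J2)
#1 →I1  (I1: I, integral causality)
#4 →J1  (J1 needs exactly one e-in)

β0 →J2
β1 →I1
β2 →Sf1
β3 →Sf2
β4 →J1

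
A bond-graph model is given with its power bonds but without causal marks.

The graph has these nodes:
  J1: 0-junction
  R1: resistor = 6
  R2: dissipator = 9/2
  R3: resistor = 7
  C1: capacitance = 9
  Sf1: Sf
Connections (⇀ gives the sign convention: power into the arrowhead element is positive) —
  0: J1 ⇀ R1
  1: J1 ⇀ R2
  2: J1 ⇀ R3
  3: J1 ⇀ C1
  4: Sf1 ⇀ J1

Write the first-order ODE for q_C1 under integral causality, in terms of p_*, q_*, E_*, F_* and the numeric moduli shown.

dq_C1/dt = F_Sf1 - 67*q_C1/1134

β4 →Sf1  (Sf1: flow source, stroke at near end)
β3 →J1  (C1 outputs effort q/C1)
β0 →R1  (J1: bond 3 brought effort, rest push out)
β1 →R2  (common-e at J1 fixed by 3)
β2 →R3  (common-e at J1 fixed by 3)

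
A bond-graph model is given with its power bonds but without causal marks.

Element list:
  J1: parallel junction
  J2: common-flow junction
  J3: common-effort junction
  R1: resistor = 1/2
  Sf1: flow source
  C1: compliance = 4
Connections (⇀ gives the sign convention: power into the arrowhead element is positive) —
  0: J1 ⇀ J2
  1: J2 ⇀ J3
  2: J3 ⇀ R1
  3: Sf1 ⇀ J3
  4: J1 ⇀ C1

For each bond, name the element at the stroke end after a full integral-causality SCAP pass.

b0 |J2
b1 |J3
b2 |R1
b3 |Sf1
b4 |J1

b3 |Sf1  (Sf1: flow source, stroke at near end)
b4 |J1  (C1 outputs effort q/C1)
b0 |J2  (J1 effort already set via bond 4)
b1 |J3  (closing 1-jn rule on J2)
b2 |R1  (0-jn J3 has e-setter on 1)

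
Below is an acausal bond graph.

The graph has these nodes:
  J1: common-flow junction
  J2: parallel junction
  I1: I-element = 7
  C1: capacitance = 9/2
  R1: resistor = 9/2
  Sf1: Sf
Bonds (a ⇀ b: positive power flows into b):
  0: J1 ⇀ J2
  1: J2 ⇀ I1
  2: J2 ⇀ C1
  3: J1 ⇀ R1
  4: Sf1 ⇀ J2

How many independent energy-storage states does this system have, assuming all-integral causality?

2  (C1, I1 all integral)

β4 stroke at Sf1  (Sf1 (Sf) sets flow on bond)
β1 stroke at I1  (I1: I, integral causality)
β2 stroke at J2  (C1: C, integral causality)
β0 stroke at J1  (common-e at J2 fixed by 2)
β3 stroke at R1  (only one flow-in slot at J1)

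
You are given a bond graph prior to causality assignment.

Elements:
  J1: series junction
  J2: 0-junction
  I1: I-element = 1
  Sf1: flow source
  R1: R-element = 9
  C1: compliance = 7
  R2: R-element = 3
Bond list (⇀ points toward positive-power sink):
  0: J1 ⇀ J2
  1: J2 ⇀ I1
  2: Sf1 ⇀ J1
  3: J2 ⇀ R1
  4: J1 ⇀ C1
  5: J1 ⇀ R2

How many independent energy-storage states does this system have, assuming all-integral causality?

2  (C1, I1 all integral)

#2 →Sf1  (Sf1: flow source, stroke at near end)
#0 →J1  (J1: bond 2 brought flow, rest push out)
#4 →J1  (J1: bond 2 brought flow, rest push out)
#5 →J1  (J1: bond 2 brought flow, rest push out)
#1 →I1  (I1 integral (f out))
#3 →J2  (only one effort-in slot at J2)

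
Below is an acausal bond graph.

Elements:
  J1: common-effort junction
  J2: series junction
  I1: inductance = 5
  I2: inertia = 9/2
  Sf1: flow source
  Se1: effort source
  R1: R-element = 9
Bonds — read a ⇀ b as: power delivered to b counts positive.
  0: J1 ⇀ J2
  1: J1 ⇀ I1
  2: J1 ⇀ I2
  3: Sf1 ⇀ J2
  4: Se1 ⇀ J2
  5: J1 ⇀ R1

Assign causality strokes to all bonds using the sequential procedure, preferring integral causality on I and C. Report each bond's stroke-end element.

#0 stroke→J2
#1 stroke→I1
#2 stroke→I2
#3 stroke→Sf1
#4 stroke→J2
#5 stroke→J1

#3 stroke→Sf1  (Sf1: flow source, stroke at near end)
#4 stroke→J2  (Se1 fixes effort; stroke away)
#0 stroke→J2  (1-jn J2 has f-setter on 3)
#1 stroke→I1  (I1 outputs flow p/I1)
#2 stroke→I2  (I2: I, integral causality)
#5 stroke→J1  (only one effort-in slot at J1)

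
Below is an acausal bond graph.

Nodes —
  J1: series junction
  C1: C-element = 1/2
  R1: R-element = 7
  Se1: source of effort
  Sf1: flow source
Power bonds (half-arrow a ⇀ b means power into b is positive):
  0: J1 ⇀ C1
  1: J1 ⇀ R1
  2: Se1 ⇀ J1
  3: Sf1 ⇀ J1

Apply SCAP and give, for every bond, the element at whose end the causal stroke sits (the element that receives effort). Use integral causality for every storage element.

bond 2 →J1  (Se1 (Se) sets effort on bond)
bond 3 →Sf1  (Sf1 fixes flow; stroke at Sf1)
bond 0 →J1  (J1: bond 3 brought flow, rest push out)
bond 1 →J1  (common-f at J1 fixed by 3)

bond 0 |J1
bond 1 |J1
bond 2 |J1
bond 3 |Sf1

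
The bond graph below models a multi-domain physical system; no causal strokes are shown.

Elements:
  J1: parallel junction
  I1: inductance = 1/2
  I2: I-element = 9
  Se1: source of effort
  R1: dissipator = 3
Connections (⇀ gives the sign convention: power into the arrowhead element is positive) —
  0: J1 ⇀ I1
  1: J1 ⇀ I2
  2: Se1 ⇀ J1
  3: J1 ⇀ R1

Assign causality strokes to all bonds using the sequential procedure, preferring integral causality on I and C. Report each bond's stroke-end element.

#0 stroke→I1
#1 stroke→I2
#2 stroke→J1
#3 stroke→R1

β2 stroke→J1  (Se1 (Se) sets effort on bond)
β0 stroke→I1  (0-jn J1 has e-setter on 2)
β1 stroke→I2  (J1 effort already set via bond 2)
β3 stroke→R1  (J1 effort already set via bond 2)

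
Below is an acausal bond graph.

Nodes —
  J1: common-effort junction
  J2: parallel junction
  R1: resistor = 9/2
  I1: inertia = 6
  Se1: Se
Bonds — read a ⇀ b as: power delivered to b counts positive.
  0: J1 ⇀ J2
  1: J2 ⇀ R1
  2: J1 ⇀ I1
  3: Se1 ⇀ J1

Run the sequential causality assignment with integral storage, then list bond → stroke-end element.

β3 stroke at J1  (source Se1 imposes e)
β0 stroke at J2  (J1: bond 3 brought effort, rest push out)
β2 stroke at I1  (J1: bond 3 brought effort, rest push out)
β1 stroke at R1  (J2 effort already set via bond 0)

β0 stroke at J2
β1 stroke at R1
β2 stroke at I1
β3 stroke at J1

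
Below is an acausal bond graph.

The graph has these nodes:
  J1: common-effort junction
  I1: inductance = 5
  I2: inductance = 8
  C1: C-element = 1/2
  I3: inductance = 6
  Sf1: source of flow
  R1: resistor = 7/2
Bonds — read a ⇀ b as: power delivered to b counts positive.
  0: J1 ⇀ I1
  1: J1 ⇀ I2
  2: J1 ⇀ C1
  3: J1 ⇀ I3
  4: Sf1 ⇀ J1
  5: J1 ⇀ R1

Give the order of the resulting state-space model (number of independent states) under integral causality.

4  (C1, I1, I2, I3 all integral)

#4 →Sf1  (Sf1 (Sf) sets flow on bond)
#0 →I1  (prefer integral on I1)
#1 →I2  (I2 outputs flow p/I2)
#2 →J1  (C1: C, integral causality)
#3 →I3  (0-jn J1 has e-setter on 2)
#5 →R1  (J1 effort already set via bond 2)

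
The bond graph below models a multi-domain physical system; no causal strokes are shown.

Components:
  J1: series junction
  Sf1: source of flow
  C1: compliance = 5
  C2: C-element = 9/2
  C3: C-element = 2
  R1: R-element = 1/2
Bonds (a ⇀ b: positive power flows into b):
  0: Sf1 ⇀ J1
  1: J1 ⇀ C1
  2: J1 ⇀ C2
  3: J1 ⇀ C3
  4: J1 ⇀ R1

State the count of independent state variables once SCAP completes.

3  (C1, C2, C3 all integral)

β0 stroke at Sf1  (Sf1 fixes flow; stroke at Sf1)
β1 stroke at J1  (J1: bond 0 brought flow, rest push out)
β2 stroke at J1  (J1: bond 0 brought flow, rest push out)
β3 stroke at J1  (J1: bond 0 brought flow, rest push out)
β4 stroke at J1  (J1 flow already set via bond 0)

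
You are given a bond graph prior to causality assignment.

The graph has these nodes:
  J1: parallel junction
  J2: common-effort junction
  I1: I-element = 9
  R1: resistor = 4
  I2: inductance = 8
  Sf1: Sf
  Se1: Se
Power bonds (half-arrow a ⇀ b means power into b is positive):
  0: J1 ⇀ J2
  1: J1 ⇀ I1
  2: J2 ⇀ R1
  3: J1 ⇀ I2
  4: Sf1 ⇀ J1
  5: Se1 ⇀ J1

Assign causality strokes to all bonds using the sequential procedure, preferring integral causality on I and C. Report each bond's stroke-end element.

#0 →J2
#1 →I1
#2 →R1
#3 →I2
#4 →Sf1
#5 →J1

b4 |Sf1  (source Sf1 imposes f)
b5 |J1  (Se1 fixes effort; stroke away)
b0 |J2  (J1 effort already set via bond 5)
b1 |I1  (J1: bond 5 brought effort, rest push out)
b3 |I2  (common-e at J1 fixed by 5)
b2 |R1  (J2: bond 0 brought effort, rest push out)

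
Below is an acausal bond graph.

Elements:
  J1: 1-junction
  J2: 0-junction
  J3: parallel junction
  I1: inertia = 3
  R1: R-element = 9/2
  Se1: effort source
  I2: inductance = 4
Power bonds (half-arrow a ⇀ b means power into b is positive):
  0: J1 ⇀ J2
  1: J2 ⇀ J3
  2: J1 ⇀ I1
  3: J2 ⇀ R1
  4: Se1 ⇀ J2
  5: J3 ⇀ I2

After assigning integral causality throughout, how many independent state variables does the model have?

bond 4 →J2  (Se1: effort source, stroke at far end)
bond 0 →J1  (common-e at J2 fixed by 4)
bond 1 →J3  (0-jn J2 has e-setter on 4)
bond 3 →R1  (J2 effort already set via bond 4)
bond 5 →I2  (J3 effort already set via bond 1)
bond 2 →I1  (J1: last free bond brings flow in)

2  (I1, I2 all integral)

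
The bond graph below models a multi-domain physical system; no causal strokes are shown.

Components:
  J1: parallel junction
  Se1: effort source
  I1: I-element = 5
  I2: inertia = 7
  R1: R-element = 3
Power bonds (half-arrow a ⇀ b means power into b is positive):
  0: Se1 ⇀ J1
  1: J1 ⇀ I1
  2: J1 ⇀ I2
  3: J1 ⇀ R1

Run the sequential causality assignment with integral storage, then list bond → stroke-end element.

#0 stroke at J1  (Se1: effort source, stroke at far end)
#1 stroke at I1  (common-e at J1 fixed by 0)
#2 stroke at I2  (common-e at J1 fixed by 0)
#3 stroke at R1  (J1 effort already set via bond 0)

#0 →J1
#1 →I1
#2 →I2
#3 →R1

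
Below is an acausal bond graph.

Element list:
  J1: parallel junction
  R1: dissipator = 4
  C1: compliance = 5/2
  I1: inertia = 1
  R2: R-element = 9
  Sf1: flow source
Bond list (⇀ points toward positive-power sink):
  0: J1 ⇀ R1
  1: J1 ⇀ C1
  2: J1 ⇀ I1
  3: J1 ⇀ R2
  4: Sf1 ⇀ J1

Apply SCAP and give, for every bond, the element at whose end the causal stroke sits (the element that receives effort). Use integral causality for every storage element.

β0 stroke at R1
β1 stroke at J1
β2 stroke at I1
β3 stroke at R2
β4 stroke at Sf1

b4 stroke→Sf1  (Sf1 fixes flow; stroke at Sf1)
b1 stroke→J1  (prefer integral on C1)
b0 stroke→R1  (J1 effort already set via bond 1)
b2 stroke→I1  (0-jn J1 has e-setter on 1)
b3 stroke→R2  (J1 effort already set via bond 1)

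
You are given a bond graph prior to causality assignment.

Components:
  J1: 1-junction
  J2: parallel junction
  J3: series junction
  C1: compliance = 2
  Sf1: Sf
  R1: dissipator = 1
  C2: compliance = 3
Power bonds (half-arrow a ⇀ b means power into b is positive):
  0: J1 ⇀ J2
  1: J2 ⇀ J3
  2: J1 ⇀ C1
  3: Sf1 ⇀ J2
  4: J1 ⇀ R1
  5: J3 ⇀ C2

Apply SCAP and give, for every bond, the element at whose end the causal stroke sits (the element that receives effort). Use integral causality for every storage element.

β3 →Sf1  (Sf1 (Sf) sets flow on bond)
β2 →J1  (prefer integral on C1)
β5 →J3  (C2 outputs effort q/C2)
β1 →J2  (only one flow-in slot at J3)
β0 →J1  (common-e at J2 fixed by 1)
β4 →R1  (J1 needs exactly one f-in)

bond 0 →J1
bond 1 →J2
bond 2 →J1
bond 3 →Sf1
bond 4 →R1
bond 5 →J3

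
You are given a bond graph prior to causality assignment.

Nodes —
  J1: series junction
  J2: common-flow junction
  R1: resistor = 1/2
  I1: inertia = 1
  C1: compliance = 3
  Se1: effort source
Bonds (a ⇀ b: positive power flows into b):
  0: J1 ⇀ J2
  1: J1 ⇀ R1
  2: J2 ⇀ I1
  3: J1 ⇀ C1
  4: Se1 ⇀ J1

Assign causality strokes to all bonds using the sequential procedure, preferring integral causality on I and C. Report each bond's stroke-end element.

b4 →J1  (Se1: effort source, stroke at far end)
b2 →I1  (I1 outputs flow p/I1)
b0 →J2  (common-f at J2 fixed by 2)
b1 →J1  (J1 flow already set via bond 0)
b3 →J1  (common-f at J1 fixed by 0)

b0 stroke→J2
b1 stroke→J1
b2 stroke→I1
b3 stroke→J1
b4 stroke→J1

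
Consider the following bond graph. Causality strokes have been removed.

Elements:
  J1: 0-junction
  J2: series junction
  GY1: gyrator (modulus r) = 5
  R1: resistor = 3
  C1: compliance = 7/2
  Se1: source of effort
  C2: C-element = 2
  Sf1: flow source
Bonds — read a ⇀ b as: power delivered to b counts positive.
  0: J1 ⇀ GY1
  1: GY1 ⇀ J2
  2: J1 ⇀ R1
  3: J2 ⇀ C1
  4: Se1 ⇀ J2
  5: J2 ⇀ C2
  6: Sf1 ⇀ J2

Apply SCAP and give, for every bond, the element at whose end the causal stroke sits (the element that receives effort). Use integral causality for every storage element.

#4 |J2  (Se1 (Se) sets effort on bond)
#6 |Sf1  (Sf1 fixes flow; stroke at Sf1)
#1 |J2  (J2: bond 6 brought flow, rest push out)
#3 |J2  (J2 flow already set via bond 6)
#5 |J2  (J2 flow already set via bond 6)
#0 |J1  (GY1: gyrator matches bond 1)
#2 |R1  (common-e at J1 fixed by 0)

β0 stroke→J1
β1 stroke→J2
β2 stroke→R1
β3 stroke→J2
β4 stroke→J2
β5 stroke→J2
β6 stroke→Sf1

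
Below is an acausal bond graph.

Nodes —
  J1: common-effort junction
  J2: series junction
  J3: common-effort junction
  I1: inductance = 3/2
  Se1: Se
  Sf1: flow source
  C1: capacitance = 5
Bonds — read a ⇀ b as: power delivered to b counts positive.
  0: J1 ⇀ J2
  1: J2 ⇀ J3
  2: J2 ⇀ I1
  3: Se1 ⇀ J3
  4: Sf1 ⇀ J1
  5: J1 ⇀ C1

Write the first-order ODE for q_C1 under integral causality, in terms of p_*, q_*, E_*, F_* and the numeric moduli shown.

dq_C1/dt = F_Sf1 - 2*p_I1/3

b3 stroke→J3  (Se1: effort source, stroke at far end)
b4 stroke→Sf1  (Sf1 (Sf) sets flow on bond)
b1 stroke→J2  (common-e at J3 fixed by 3)
b2 stroke→I1  (prefer integral on I1)
b0 stroke→J2  (1-jn J2 has f-setter on 2)
b5 stroke→J1  (J1: last free bond brings effort in)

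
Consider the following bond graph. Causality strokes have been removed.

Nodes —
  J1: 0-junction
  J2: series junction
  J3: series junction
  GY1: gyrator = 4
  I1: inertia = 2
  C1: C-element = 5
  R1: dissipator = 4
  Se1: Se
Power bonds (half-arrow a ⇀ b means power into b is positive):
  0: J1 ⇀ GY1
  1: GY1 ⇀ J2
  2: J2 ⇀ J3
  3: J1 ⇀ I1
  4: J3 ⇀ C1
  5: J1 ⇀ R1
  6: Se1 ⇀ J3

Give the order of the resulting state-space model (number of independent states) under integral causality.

β6 stroke→J3  (Se1: effort source, stroke at far end)
β3 stroke→I1  (prefer integral on I1)
β4 stroke→J3  (C1 outputs effort q/C1)
β2 stroke→J2  (only one flow-in slot at J3)
β1 stroke→GY1  (closing 1-jn rule on J2)
β0 stroke→GY1  (GY1 both-in/both-out from 1)
β5 stroke→J1  (J1: last free bond brings effort in)

2  (C1, I1 all integral)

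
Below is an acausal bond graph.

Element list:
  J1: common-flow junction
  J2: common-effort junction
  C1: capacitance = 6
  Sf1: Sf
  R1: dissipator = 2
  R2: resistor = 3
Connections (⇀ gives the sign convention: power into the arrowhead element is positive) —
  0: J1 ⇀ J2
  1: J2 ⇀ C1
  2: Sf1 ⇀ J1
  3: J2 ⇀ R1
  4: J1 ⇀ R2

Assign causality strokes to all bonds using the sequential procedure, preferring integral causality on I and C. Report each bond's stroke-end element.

b0 →J1
b1 →J2
b2 →Sf1
b3 →R1
b4 →J1

b2 |Sf1  (Sf1 (Sf) sets flow on bond)
b0 |J1  (1-jn J1 has f-setter on 2)
b4 |J1  (1-jn J1 has f-setter on 2)
b1 |J2  (C1: C, integral causality)
b3 |R1  (0-jn J2 has e-setter on 1)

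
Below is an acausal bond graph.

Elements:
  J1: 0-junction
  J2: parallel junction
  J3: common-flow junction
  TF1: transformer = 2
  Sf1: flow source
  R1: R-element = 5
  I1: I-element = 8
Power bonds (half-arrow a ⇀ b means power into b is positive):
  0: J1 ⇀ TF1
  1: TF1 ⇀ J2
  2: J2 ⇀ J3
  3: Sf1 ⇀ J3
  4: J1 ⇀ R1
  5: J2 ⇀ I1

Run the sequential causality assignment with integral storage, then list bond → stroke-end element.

b0 →TF1
b1 →J2
b2 →J3
b3 →Sf1
b4 →J1
b5 →I1

β3 |Sf1  (Sf1: flow source, stroke at near end)
β2 |J3  (1-jn J3 has f-setter on 3)
β5 |I1  (I1: I, integral causality)
β1 |J2  (J2 needs exactly one e-in)
β0 |TF1  (TF TF1: opposite of bond 1)
β4 |J1  (J1 needs exactly one e-in)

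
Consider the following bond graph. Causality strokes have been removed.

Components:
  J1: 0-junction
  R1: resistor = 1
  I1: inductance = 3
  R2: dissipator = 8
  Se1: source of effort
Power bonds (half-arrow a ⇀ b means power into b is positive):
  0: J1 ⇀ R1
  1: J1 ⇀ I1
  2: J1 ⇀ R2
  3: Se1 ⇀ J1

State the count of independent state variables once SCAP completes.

bond 3 stroke at J1  (Se1 fixes effort; stroke away)
bond 0 stroke at R1  (J1: bond 3 brought effort, rest push out)
bond 1 stroke at I1  (J1 effort already set via bond 3)
bond 2 stroke at R2  (J1 effort already set via bond 3)

1  (I1 all integral)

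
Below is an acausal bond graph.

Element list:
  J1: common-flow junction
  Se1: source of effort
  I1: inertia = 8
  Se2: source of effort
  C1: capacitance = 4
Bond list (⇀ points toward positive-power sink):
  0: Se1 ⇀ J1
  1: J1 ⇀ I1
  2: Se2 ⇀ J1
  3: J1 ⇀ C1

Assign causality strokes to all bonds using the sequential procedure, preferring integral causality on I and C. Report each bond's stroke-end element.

#0 →J1
#1 →I1
#2 →J1
#3 →J1

bond 0 stroke at J1  (source Se1 imposes e)
bond 2 stroke at J1  (Se2: effort source, stroke at far end)
bond 1 stroke at I1  (I1 integral (f out))
bond 3 stroke at J1  (common-f at J1 fixed by 1)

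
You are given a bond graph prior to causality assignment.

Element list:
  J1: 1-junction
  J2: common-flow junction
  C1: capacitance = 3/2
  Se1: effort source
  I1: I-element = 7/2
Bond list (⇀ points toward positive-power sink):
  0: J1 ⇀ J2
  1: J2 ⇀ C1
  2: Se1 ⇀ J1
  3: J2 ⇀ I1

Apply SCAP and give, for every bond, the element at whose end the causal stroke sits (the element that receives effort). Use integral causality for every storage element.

β0 |J2
β1 |J2
β2 |J1
β3 |I1

bond 2 stroke→J1  (Se1: effort source, stroke at far end)
bond 0 stroke→J2  (J1 needs exactly one f-in)
bond 1 stroke→J2  (C1: C, integral causality)
bond 3 stroke→I1  (closing 1-jn rule on J2)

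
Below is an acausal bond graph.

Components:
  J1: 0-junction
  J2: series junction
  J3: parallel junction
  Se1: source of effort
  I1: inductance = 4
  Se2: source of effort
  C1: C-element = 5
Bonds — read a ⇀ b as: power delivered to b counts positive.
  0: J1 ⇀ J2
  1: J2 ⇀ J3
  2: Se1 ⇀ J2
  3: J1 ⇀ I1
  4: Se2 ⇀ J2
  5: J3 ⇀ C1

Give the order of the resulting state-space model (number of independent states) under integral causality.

b2 →J2  (Se1 (Se) sets effort on bond)
b4 →J2  (Se2 fixes effort; stroke away)
b3 →I1  (I1 integral (f out))
b0 →J1  (closing 0-jn rule on J1)
b1 →J2  (J2 flow already set via bond 0)
b5 →J3  (only one effort-in slot at J3)

2  (C1, I1 all integral)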